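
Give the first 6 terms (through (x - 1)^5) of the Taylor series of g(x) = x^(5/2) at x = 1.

3*(x - 1)^5/256 - 5*(x - 1)^4/128 + 5*(x - 1)^3/16 + 15*(x - 1)^2/8 + 5*(x - 1)/2 + 1

g(1) = 1
g′(1) = 5/2
g′′(1) = 15/4
g′′′(1) = 15/8
g^(4)(1) = -15/16
g^(5)(1) = 45/32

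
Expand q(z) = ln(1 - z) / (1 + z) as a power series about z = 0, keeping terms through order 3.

Take the Cauchy product of the two expansions.
q(0) = 0
q′(0) = -1
q′′(0) = 1
q′′′(0) = -5
Then c_k = q^(k)(0)/k! gives each Taylor coefficient.

-5*z^3/6 + z^2/2 - z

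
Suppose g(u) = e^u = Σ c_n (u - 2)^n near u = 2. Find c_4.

Compute the successive derivatives at the expansion point and divide by k!.

e^(2)/24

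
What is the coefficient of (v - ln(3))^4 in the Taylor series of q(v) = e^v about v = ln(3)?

1/8

q(ln(3)) = 3
q′(ln(3)) = 3
q′′(ln(3)) = 3
q′′′(ln(3)) = 3
q^(4)(ln(3)) = 3
So c_4 = q^(4)(ln(3))/4! = 1/8.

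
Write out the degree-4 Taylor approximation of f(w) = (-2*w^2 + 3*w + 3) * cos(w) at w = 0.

9*w^4/8 - 3*w^3/2 - 7*w^2/2 + 3*w + 3

Distribute the polynomial across the series and collect like powers.
[w^0] = 3;  [w^1] = 3;  [w^2] = -7/2;  [w^3] = -3/2;  [w^4] = 9/8.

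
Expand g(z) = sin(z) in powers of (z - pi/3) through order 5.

(z - pi/3)^5/240 + sqrt(3)*(z - pi/3)^4/48 - (z - pi/3)^3/12 - sqrt(3)*(z - pi/3)^2/4 + (z - pi/3)/2 + sqrt(3)/2

g(pi/3) = sqrt(3)/2
g′(pi/3) = 1/2
g′′(pi/3) = -sqrt(3)/2
g′′′(pi/3) = -1/2
g^(4)(pi/3) = sqrt(3)/2
g^(5)(pi/3) = 1/2
The Taylor polynomial is Σ g^(k)(pi/3)/k! · (z - pi/3)^k.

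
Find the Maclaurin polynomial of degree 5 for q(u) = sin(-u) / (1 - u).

-101*u^5/120 - 5*u^4/6 - 5*u^3/6 - u^2 - u

Expand each factor separately, then convolve coefficients.
q(0) = 0
q′(0) = -1
q′′(0) = -2
q′′′(0) = -5
q^(4)(0) = -20
q^(5)(0) = -101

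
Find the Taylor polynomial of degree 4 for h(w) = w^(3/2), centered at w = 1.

Use the known series and substitute for the argument.
[(w - 1)^0] = 1;  [(w - 1)^1] = 3/2;  [(w - 1)^2] = 3/8;  [(w - 1)^3] = -1/16;  [(w - 1)^4] = 3/128.

3*(w - 1)^4/128 - (w - 1)^3/16 + 3*(w - 1)^2/8 + 3*(w - 1)/2 + 1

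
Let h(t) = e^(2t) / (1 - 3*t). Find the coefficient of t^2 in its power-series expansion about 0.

Use 1/(1 - r) = Σ r^k on the denominator, then take the Cauchy product.
h(0) = 1
h′(0) = 5
h′′(0) = 34
Then c_k = h^(k)(0)/k! gives each Taylor coefficient.

17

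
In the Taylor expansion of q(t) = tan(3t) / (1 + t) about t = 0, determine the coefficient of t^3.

Multiply the two series term by term and collect like powers.
q(0) = 0
q′(0) = 3
q′′(0) = -6
q′′′(0) = 72

12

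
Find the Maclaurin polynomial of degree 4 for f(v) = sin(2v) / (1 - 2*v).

Use 1/(1 - r) = Σ r^k on the denominator, then take the Cauchy product.
f(0) = 0
f′(0) = 2
f′′(0) = 8
f′′′(0) = 40
f^(4)(0) = 320

40*v^4/3 + 20*v^3/3 + 4*v^2 + 2*v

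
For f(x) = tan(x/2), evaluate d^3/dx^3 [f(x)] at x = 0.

1/4

The coefficient of x^3 in the expansion is 1/24, so f′′′(0) = 3! * (1/24) = 1/4.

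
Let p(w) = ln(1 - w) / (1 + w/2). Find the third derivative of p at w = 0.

Write out both Maclaurin series and multiply, keeping only the needed powers.
The coefficient of w^3 in the expansion is -1/3, so p′′′(0) = 3! * (-1/3) = -2.

-2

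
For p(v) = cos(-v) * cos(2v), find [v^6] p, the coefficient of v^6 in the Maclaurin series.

-73/144

Write out both Maclaurin series and multiply, keeping only the needed powers.
So c_6 = p^(6)(0)/6! = -73/144.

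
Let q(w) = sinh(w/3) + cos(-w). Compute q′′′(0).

1/27

Add the two expansions coefficient-wise.
The coefficient of w^3 in the expansion is 1/162, so q′′′(0) = 3! * (1/162) = 1/27.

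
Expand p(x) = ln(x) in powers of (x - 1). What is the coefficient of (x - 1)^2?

-1/2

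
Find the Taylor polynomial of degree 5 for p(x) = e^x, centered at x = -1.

Apply the Taylor formula c_k = f^(k)(a)/k!.
p(-1) = e^(-1)
p′(-1) = e^(-1)
p′′(-1) = e^(-1)
p′′′(-1) = e^(-1)
p^(4)(-1) = e^(-1)
p^(5)(-1) = e^(-1)
Then c_k = p^(k)(-1)/k! gives each Taylor coefficient.

(x + 1)^5*e^(-1)/120 + (x + 1)^4*e^(-1)/24 + (x + 1)^3*e^(-1)/6 + (x + 1)^2*e^(-1)/2 + (x + 1)*e^(-1) + e^(-1)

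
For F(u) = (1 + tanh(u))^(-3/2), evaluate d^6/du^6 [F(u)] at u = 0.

Plug the Maclaurin series of the inner function into that of the outer and collect terms.
From the series, [u^6] F = 1105/3072; multiply by 6! = 720 to get 16575/64.

16575/64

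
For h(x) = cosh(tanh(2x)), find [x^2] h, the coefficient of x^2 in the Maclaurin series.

2

Let u equal the inner series; expand the outer function in u and truncate.
h(0) = 1
h′(0) = 0
h′′(0) = 4
The Taylor polynomial is Σ h^(k)(0)/k! · x^k.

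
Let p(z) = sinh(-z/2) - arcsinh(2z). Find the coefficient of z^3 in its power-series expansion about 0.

Add the two expansions coefficient-wise.
p(0) = 0
p′(0) = -5/2
p′′(0) = 0
p′′′(0) = 63/8

21/16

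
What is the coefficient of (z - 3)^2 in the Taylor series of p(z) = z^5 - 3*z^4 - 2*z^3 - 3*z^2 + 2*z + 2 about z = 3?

87

Apply the Taylor formula c_k = f^(k)(a)/k!.
So c_2 = p′′(3)/2! = 87.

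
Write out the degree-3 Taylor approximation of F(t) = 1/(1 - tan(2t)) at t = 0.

32*t^3/3 + 4*t^2 + 2*t + 1

Let u equal the inner series; expand the outer function in u and truncate.
F(0) = 1
F′(0) = 2
F′′(0) = 8
F′′′(0) = 64
Dividing each by k! gives the coefficients c_0, ..., c_3.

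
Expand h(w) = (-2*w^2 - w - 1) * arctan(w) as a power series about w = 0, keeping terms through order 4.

Distribute the polynomial across the series and collect like powers.
h(0) = 0
h′(0) = -1
h′′(0) = -2
h′′′(0) = -10
h^(4)(0) = 8

w^4/3 - 5*w^3/3 - w^2 - w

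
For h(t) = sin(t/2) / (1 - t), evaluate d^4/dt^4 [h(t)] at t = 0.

23/2

Multiply the two series term by term and collect like powers.
The coefficient of t^4 in the expansion is 23/48, so h^(4)(0) = 4! * (23/48) = 23/2.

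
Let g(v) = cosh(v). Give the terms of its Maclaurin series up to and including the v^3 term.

v^2/2 + 1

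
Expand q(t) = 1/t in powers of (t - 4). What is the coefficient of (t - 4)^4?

1/1024

c_4 = q^(4)(4)/4! = 1/1024.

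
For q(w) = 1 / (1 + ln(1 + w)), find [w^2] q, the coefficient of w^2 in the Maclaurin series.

3/2

Use the geometric series for the reciprocal, then substitute.
q(0) = 1
q′(0) = -1
q′′(0) = 3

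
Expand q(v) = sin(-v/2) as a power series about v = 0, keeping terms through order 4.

v^3/48 - v/2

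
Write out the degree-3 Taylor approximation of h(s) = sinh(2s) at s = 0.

[s^0] = 0;  [s^1] = 2;  [s^2] = 0;  [s^3] = 4/3.

4*s^3/3 + 2*s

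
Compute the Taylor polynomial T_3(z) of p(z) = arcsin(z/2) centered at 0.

z^3/48 + z/2

[z^0] = 0;  [z^1] = 1/2;  [z^2] = 0;  [z^3] = 1/48.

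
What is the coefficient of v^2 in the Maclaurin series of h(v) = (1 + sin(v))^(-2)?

3

Let u equal the inner series; expand the outer function in u and truncate.
h(0) = 1
h′(0) = -2
h′′(0) = 6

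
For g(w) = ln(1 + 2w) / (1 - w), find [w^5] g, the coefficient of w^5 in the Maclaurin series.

Write out both Maclaurin series and multiply, keeping only the needed powers.

76/15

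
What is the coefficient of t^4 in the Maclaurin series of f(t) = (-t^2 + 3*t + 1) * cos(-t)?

Multiply each power in the prefactor through the base expansion.

13/24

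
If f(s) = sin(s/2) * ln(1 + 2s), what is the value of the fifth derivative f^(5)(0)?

-235

Multiply the two series term by term and collect like powers.
From the series, [s^5] f = -47/24; multiply by 5! = 120 to get -235.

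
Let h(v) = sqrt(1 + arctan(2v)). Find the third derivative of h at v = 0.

-5

Let u equal the inner series; expand the outer function in u and truncate.
From the series, [v^3] h = -5/6; multiply by 3! = 6 to get -5.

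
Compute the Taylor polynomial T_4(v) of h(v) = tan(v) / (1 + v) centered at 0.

-4*v^4/3 + 4*v^3/3 - v^2 + v

Multiply the two series term by term and collect like powers.
h(0) = 0
h′(0) = 1
h′′(0) = -2
h′′′(0) = 8
h^(4)(0) = -32
The Taylor polynomial is Σ h^(k)(0)/k! · v^k.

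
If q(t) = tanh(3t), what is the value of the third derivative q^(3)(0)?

Use the known series and substitute for the argument.
From the series, [t^3] q = -9; multiply by 3! = 6 to get -54.

-54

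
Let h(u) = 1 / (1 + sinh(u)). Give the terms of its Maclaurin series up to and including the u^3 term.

-7*u^3/6 + u^2 - u + 1

Write 1/(1+u) = 1 - u + u^2 - u^3 + ... and substitute the series for u.
h(0) = 1
h′(0) = -1
h′′(0) = 2
h′′′(0) = -7
Dividing each by k! gives the coefficients c_0, ..., c_3.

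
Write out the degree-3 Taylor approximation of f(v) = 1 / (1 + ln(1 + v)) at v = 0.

Use the geometric series for the reciprocal, then substitute.
f(0) = 1
f′(0) = -1
f′′(0) = 3
f′′′(0) = -14

-7*v^3/3 + 3*v^2/2 - v + 1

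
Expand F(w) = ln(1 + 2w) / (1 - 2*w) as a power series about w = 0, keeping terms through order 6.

592*w^6/15 + 376*w^5/15 + 28*w^4/3 + 20*w^3/3 + 2*w^2 + 2*w

Use 1/(1 - r) = Σ r^k on the denominator, then take the Cauchy product.
[w^0] = 0;  [w^1] = 2;  [w^2] = 2;  [w^3] = 20/3;  [w^4] = 28/3;  [w^5] = 376/15;  [w^6] = 592/15.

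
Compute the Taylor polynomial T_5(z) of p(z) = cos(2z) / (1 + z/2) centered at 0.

-11*z^5/96 + 11*z^4/48 + 7*z^3/8 - 7*z^2/4 - z/2 + 1

Expand each factor separately, then convolve coefficients.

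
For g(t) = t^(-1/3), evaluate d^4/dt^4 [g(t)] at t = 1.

280/81

Compute the successive derivatives at the expansion point and divide by k!.
The coefficient of (t - 1)^4 in the expansion is 35/243, so g^(4)(1) = 4! * (35/243) = 280/81.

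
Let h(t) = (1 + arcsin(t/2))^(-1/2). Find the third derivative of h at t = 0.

-19/64

Plug the Maclaurin series of the inner function into that of the outer and collect terms.
From the series, [t^3] h = -19/384; multiply by 3! = 6 to get -19/64.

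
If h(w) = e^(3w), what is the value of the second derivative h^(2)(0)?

The coefficient of w^2 in the expansion is 9/2, so h′′(0) = 2! * (9/2) = 9.

9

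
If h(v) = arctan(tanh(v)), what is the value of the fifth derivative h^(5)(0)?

Compose series: expand the inner function first, then feed it into the outer expansion.
The coefficient of v^5 in the expansion is 2/3, so h^(5)(0) = 5! * (2/3) = 80.

80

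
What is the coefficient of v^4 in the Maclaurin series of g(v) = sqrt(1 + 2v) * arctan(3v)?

-15/2

Take the Cauchy product of the two expansions.
[v^0] = 0;  [v^1] = 3;  [v^2] = 3;  [v^3] = -21/2;  [v^4] = -15/2.
So c_4 = g^(4)(0)/4! = -15/2.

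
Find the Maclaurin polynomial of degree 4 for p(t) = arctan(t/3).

-t^3/81 + t/3

Use the known series and substitute for the argument.
p(0) = 0
p′(0) = 1/3
p′′(0) = 0
p′′′(0) = -2/27
p^(4)(0) = 0
The Taylor polynomial is Σ p^(k)(0)/k! · t^k.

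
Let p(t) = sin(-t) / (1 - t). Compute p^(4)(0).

Expand 1/(denominator) as a geometric series and multiply by the numerator's series.
The coefficient of t^4 in the expansion is -5/6, so p^(4)(0) = 4! * (-5/6) = -20.

-20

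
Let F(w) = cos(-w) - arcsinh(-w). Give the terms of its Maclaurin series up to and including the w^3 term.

-w^3/6 - w^2/2 + w + 1

Add the two expansions coefficient-wise.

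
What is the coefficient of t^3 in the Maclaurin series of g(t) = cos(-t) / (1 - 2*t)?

7

Use 1/(1 - r) = Σ r^k on the denominator, then take the Cauchy product.
[t^0] = 1;  [t^1] = 2;  [t^2] = 7/2;  [t^3] = 7.
So c_3 = g′′′(0)/3! = 7.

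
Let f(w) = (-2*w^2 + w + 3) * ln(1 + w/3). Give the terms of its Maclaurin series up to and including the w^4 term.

37*w^4/324 - 37*w^3/54 + w^2/6 + w

Shift and add copies of the series according to the polynomial's terms.
[w^0] = 0;  [w^1] = 1;  [w^2] = 1/6;  [w^3] = -37/54;  [w^4] = 37/324.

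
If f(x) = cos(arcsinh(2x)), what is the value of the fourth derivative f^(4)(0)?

Compose series: expand the inner function first, then feed it into the outer expansion.
From the series, [x^4] f = 10/3; multiply by 4! = 24 to get 80.

80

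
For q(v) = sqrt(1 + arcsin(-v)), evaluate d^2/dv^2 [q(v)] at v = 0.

Plug the Maclaurin series of the inner function into that of the outer and collect terms.
From the series, [v^2] q = -1/8; multiply by 2! = 2 to get -1/4.

-1/4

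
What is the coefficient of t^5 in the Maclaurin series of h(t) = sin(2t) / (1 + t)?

14/15

Write out both Maclaurin series and multiply, keeping only the needed powers.
h(0) = 0
h′(0) = 2
h′′(0) = -4
h′′′(0) = 4
h^(4)(0) = -16
h^(5)(0) = 112
So c_5 = h^(5)(0)/5! = 14/15.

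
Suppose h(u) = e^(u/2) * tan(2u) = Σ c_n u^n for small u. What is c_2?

Multiply the two series term by term and collect like powers.
[u^0] = 0;  [u^1] = 2;  [u^2] = 1.
So c_2 = h′′(0)/2! = 1.

1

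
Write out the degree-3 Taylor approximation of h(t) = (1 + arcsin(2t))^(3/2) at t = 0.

Substitute the inner expansion into the outer series and collect powers.
h(0) = 1
h′(0) = 3
h′′(0) = 3
h′′′(0) = 9
Then c_k = h^(k)(0)/k! gives each Taylor coefficient.

3*t^3/2 + 3*t^2/2 + 3*t + 1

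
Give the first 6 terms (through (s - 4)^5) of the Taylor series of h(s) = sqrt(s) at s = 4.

Compute the successive derivatives at the expansion point and divide by k!.

7*(s - 4)^5/131072 - 5*(s - 4)^4/16384 + (s - 4)^3/512 - (s - 4)^2/64 + (s - 4)/4 + 2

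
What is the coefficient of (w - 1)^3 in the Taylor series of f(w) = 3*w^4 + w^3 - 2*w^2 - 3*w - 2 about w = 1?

f(1) = -3
f′(1) = 8
f′′(1) = 38
f′′′(1) = 78
Then c_k = f^(k)(1)/k! gives each Taylor coefficient.

13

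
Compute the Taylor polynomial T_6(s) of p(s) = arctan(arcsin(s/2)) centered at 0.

13*s^5/3840 - s^3/48 + s/2

Compose series: expand the inner function first, then feed it into the outer expansion.
p(0) = 0
p′(0) = 1/2
p′′(0) = 0
p′′′(0) = -1/8
p^(4)(0) = 0
p^(5)(0) = 13/32
p^(6)(0) = 0
Then c_k = p^(k)(0)/k! gives each Taylor coefficient.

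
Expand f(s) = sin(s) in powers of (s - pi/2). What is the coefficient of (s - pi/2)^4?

1/24

f(pi/2) = 1
f′(pi/2) = 0
f′′(pi/2) = -1
f′′′(pi/2) = 0
f^(4)(pi/2) = 1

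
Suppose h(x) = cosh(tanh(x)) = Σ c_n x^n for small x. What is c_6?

97/720

Let u equal the inner series; expand the outer function in u and truncate.
h(0) = 1
h′(0) = 0
h′′(0) = 1
h′′′(0) = 0
h^(4)(0) = -7
h^(5)(0) = 0
h^(6)(0) = 97
So c_6 = h^(6)(0)/6! = 97/720.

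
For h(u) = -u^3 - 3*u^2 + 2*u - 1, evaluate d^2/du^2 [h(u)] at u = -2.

6

The coefficient of (u + 2)^2 in the expansion is 3, so h′′(-2) = 2! * (3) = 6.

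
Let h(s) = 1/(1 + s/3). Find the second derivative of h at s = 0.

Apply the Taylor formula c_k = f^(k)(a)/k!.
The coefficient of s^2 in the expansion is 1/9, so h′′(0) = 2! * (1/9) = 2/9.

2/9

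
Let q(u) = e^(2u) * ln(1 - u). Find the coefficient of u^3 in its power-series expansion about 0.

Take the Cauchy product of the two expansions.
q(0) = 0
q′(0) = -1
q′′(0) = -5
q′′′(0) = -20
So c_3 = q′′′(0)/3! = -10/3.

-10/3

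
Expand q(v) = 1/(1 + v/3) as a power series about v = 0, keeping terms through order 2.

[v^0] = 1;  [v^1] = -1/3;  [v^2] = 1/9.

v^2/9 - v/3 + 1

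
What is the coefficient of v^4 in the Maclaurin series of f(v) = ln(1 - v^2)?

-1/2

Compute the successive derivatives at the expansion point and divide by k!.
f(0) = 0
f′(0) = 0
f′′(0) = -2
f′′′(0) = 0
f^(4)(0) = -12
Dividing each by k! gives the coefficients c_0, ..., c_4.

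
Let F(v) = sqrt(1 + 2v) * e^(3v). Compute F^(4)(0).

Expand each factor separately, then convolve coefficients.
The coefficient of v^4 in the expansion is 13/2, so F^(4)(0) = 4! * (13/2) = 156.

156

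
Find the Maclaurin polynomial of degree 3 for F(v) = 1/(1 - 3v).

27*v^3 + 9*v^2 + 3*v + 1

F(0) = 1
F′(0) = 3
F′′(0) = 18
F′′′(0) = 162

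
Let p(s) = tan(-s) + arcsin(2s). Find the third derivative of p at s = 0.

6

Expand each term separately and add.
From the series, [s^3] p = 1; multiply by 3! = 6 to get 6.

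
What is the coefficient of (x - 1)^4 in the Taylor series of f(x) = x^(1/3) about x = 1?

-10/243

f(1) = 1
f′(1) = 1/3
f′′(1) = -2/9
f′′′(1) = 10/27
f^(4)(1) = -80/81
So c_4 = f^(4)(1)/4! = -10/243.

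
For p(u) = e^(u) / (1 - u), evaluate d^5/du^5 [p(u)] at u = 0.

326

Multiply the two series term by term and collect like powers.
The coefficient of u^5 in the expansion is 163/60, so p^(5)(0) = 5! * (163/60) = 326.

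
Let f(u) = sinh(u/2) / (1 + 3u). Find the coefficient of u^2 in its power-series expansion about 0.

-3/2

Expand each factor separately, then convolve coefficients.
f(0) = 0
f′(0) = 1/2
f′′(0) = -3
So c_2 = f′′(0)/2! = -3/2.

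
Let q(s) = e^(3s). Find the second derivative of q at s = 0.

The coefficient of s^2 in the expansion is 9/2, so q′′(0) = 2! * (9/2) = 9.

9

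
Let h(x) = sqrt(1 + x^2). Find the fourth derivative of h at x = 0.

From the series, [x^4] h = -1/8; multiply by 4! = 24 to get -3.

-3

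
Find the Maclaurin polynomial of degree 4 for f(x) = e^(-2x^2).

f(0) = 1
f′(0) = 0
f′′(0) = -4
f′′′(0) = 0
f^(4)(0) = 48
Dividing each by k! gives the coefficients c_0, ..., c_4.

2*x^4 - 2*x^2 + 1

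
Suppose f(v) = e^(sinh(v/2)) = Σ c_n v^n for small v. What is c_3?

1/24

Let u equal the inner series; expand the outer function in u and truncate.
f(0) = 1
f′(0) = 1/2
f′′(0) = 1/4
f′′′(0) = 1/4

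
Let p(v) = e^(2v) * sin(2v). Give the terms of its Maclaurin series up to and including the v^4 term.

Multiply the two series term by term and collect like powers.
[v^0] = 0;  [v^1] = 2;  [v^2] = 4;  [v^3] = 8/3;  [v^4] = 0.

8*v^3/3 + 4*v^2 + 2*v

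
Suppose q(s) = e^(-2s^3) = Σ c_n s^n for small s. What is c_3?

-2

[s^0] = 1;  [s^1] = 0;  [s^2] = 0;  [s^3] = -2.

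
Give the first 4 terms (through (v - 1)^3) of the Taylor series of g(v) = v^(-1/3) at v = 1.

-14*(v - 1)^3/81 + 2*(v - 1)^2/9 - (v - 1)/3 + 1

g(1) = 1
g′(1) = -1/3
g′′(1) = 4/9
g′′′(1) = -28/27
Then c_k = g^(k)(1)/k! gives each Taylor coefficient.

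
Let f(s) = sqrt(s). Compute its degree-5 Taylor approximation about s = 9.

7*(s - 9)^5/5038848 - 5*(s - 9)^4/279936 + (s - 9)^3/3888 - (s - 9)^2/216 + (s - 9)/6 + 3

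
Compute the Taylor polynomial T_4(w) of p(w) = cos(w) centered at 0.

[w^0] = 1;  [w^1] = 0;  [w^2] = -1/2;  [w^3] = 0;  [w^4] = 1/24.

w^4/24 - w^2/2 + 1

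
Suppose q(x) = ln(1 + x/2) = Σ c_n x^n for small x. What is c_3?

1/24

q(0) = 0
q′(0) = 1/2
q′′(0) = -1/4
q′′′(0) = 1/4
Dividing each by k! gives the coefficients c_0, ..., c_3.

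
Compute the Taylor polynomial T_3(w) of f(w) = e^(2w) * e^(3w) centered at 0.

Take the Cauchy product of the two expansions.

125*w^3/6 + 25*w^2/2 + 5*w + 1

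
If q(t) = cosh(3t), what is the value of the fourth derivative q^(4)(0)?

81

The coefficient of t^4 in the expansion is 27/8, so q^(4)(0) = 4! * (27/8) = 81.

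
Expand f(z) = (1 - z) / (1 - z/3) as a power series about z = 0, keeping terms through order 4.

-2*z^4/81 - 2*z^3/27 - 2*z^2/9 - 2*z/3 + 1

Shift and add copies of the series according to the polynomial's terms.
f(0) = 1
f′(0) = -2/3
f′′(0) = -4/9
f′′′(0) = -4/9
f^(4)(0) = -16/27
Then c_k = f^(k)(0)/k! gives each Taylor coefficient.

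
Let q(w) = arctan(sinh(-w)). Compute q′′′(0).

1

Compose series: expand the inner function first, then feed it into the outer expansion.
The coefficient of w^3 in the expansion is 1/6, so q′′′(0) = 3! * (1/6) = 1.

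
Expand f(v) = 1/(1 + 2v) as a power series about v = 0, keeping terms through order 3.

f(0) = 1
f′(0) = -2
f′′(0) = 8
f′′′(0) = -48

-8*v^3 + 4*v^2 - 2*v + 1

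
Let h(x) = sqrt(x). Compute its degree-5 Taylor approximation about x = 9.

h(9) = 3
h′(9) = 1/6
h′′(9) = -1/108
h′′′(9) = 1/648
h^(4)(9) = -5/11664
h^(5)(9) = 35/209952

7*(x - 9)^5/5038848 - 5*(x - 9)^4/279936 + (x - 9)^3/3888 - (x - 9)^2/216 + (x - 9)/6 + 3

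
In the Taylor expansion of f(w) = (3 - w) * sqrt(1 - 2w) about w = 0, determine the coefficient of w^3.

-1

Multiply each power in the prefactor through the base expansion.
So c_3 = f′′′(0)/3! = -1.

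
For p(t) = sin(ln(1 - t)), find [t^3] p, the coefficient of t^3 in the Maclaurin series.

-1/6

Compose series: expand the inner function first, then feed it into the outer expansion.
p(0) = 0
p′(0) = -1
p′′(0) = -1
p′′′(0) = -1
The Taylor polynomial is Σ p^(k)(0)/k! · t^k.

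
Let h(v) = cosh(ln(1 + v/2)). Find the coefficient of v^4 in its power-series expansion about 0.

Compose series: expand the inner function first, then feed it into the outer expansion.

1/32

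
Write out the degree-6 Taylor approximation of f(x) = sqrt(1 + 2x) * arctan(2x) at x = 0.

Expand each factor separately, then convolve coefficients.
f(0) = 0
f′(0) = 2
f′′(0) = 4
f′′′(0) = -22
f^(4)(0) = -40
f^(5)(0) = 778
f^(6)(0) = 4908
The Taylor polynomial is Σ f^(k)(0)/k! · x^k.

409*x^6/60 + 389*x^5/60 - 5*x^4/3 - 11*x^3/3 + 2*x^2 + 2*x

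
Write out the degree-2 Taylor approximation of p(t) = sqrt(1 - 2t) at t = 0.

p(0) = 1
p′(0) = -1
p′′(0) = -1
Then c_k = p^(k)(0)/k! gives each Taylor coefficient.

-t^2/2 - t + 1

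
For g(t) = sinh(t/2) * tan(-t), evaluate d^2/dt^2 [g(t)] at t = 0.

-1

Expand each factor separately, then convolve coefficients.
The coefficient of t^2 in the expansion is -1/2, so g′′(0) = 2! * (-1/2) = -1.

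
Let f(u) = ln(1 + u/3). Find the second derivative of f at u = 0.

-1/9

Use the known series and substitute for the argument.
The coefficient of u^2 in the expansion is -1/18, so f′′(0) = 2! * (-1/18) = -1/9.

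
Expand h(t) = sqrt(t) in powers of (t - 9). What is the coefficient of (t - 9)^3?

1/3888

Compute the successive derivatives at the expansion point and divide by k!.
So c_3 = h′′′(9)/3! = 1/3888.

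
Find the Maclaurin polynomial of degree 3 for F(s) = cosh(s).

s^2/2 + 1

F(0) = 1
F′(0) = 0
F′′(0) = 1
F′′′(0) = 0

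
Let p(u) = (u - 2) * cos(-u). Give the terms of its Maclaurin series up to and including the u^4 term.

-u^4/12 - u^3/2 + u^2 + u - 2

Distribute the polynomial across the series and collect like powers.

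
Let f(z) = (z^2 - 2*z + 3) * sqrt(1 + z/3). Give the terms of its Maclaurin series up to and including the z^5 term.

25*z^5/6912 - 23*z^4/1152 + 29*z^3/144 + 5*z^2/8 - 3*z/2 + 3

Distribute the polynomial across the series and collect like powers.
f(0) = 3
f′(0) = -3/2
f′′(0) = 5/4
f′′′(0) = 29/24
f^(4)(0) = -23/48
f^(5)(0) = 125/288
The Taylor polynomial is Σ f^(k)(0)/k! · z^k.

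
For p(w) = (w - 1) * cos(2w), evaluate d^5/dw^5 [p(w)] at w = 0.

Distribute the polynomial across the series and collect like powers.
From the series, [w^5] p = 2/3; multiply by 5! = 120 to get 80.

80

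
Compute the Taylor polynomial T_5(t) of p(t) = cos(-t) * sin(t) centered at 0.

2*t^5/15 - 2*t^3/3 + t

Take the Cauchy product of the two expansions.
[t^0] = 0;  [t^1] = 1;  [t^2] = 0;  [t^3] = -2/3;  [t^4] = 0;  [t^5] = 2/15.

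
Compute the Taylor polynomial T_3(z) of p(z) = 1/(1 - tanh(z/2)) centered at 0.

z^3/12 + z^2/4 + z/2 + 1

Compose series: expand the inner function first, then feed it into the outer expansion.
p(0) = 1
p′(0) = 1/2
p′′(0) = 1/2
p′′′(0) = 1/2
Then c_k = p^(k)(0)/k! gives each Taylor coefficient.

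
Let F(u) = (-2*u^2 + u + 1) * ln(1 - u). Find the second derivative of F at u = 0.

Distribute the polynomial across the series and collect like powers.
From the series, [u^2] F = -3/2; multiply by 2! = 2 to get -3.

-3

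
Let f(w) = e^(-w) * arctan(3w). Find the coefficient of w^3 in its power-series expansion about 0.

-15/2

Expand each factor separately, then convolve coefficients.
[w^0] = 0;  [w^1] = 3;  [w^2] = -3;  [w^3] = -15/2.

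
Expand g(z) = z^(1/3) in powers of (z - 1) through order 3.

5*(z - 1)^3/81 - (z - 1)^2/9 + (z - 1)/3 + 1

g(1) = 1
g′(1) = 1/3
g′′(1) = -2/9
g′′′(1) = 10/27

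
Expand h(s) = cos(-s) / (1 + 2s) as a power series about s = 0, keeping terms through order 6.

Write out both Maclaurin series and multiply, keeping only the needed powers.
h(0) = 1
h′(0) = -2
h′′(0) = 7
h′′′(0) = -42
h^(4)(0) = 337
h^(5)(0) = -3370
h^(6)(0) = 40439

40439*s^6/720 - 337*s^5/12 + 337*s^4/24 - 7*s^3 + 7*s^2/2 - 2*s + 1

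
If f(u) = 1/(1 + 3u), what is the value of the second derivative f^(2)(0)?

The coefficient of u^2 in the expansion is 9, so f′′(0) = 2! * (9) = 18.

18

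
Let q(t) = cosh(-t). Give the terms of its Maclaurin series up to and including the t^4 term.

q(0) = 1
q′(0) = 0
q′′(0) = 1
q′′′(0) = 0
q^(4)(0) = 1

t^4/24 + t^2/2 + 1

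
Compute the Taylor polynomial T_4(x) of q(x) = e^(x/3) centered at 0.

x^4/1944 + x^3/162 + x^2/18 + x/3 + 1

[x^0] = 1;  [x^1] = 1/3;  [x^2] = 1/18;  [x^3] = 1/162;  [x^4] = 1/1944.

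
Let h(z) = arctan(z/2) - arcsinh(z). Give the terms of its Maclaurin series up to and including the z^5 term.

Combine the two series term by term.
[z^0] = 0;  [z^1] = -1/2;  [z^2] = 0;  [z^3] = 1/8;  [z^4] = 0;  [z^5] = -11/160.

-11*z^5/160 + z^3/8 - z/2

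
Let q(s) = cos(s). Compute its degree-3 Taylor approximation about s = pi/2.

(s - pi/2)^3/6 - (s - pi/2)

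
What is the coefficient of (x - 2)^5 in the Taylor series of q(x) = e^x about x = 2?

e^(2)/120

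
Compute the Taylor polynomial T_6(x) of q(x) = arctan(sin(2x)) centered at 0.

12*x^5 - 4*x^3 + 2*x

Plug the Maclaurin series of the inner function into that of the outer and collect terms.
q(0) = 0
q′(0) = 2
q′′(0) = 0
q′′′(0) = -24
q^(4)(0) = 0
q^(5)(0) = 1440
q^(6)(0) = 0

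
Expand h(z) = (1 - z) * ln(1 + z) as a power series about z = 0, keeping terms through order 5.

9*z^5/20 - 7*z^4/12 + 5*z^3/6 - 3*z^2/2 + z

Distribute the polynomial across the series and collect like powers.
h(0) = 0
h′(0) = 1
h′′(0) = -3
h′′′(0) = 5
h^(4)(0) = -14
h^(5)(0) = 54
Then c_k = h^(k)(0)/k! gives each Taylor coefficient.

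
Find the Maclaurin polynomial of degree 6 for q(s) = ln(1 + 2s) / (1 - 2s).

Write out both Maclaurin series and multiply, keeping only the needed powers.
q(0) = 0
q′(0) = 2
q′′(0) = 4
q′′′(0) = 40
q^(4)(0) = 224
q^(5)(0) = 3008
q^(6)(0) = 28416

592*s^6/15 + 376*s^5/15 + 28*s^4/3 + 20*s^3/3 + 2*s^2 + 2*s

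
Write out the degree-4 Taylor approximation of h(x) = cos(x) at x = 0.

x^4/24 - x^2/2 + 1

h(0) = 1
h′(0) = 0
h′′(0) = -1
h′′′(0) = 0
h^(4)(0) = 1
The Taylor polynomial is Σ h^(k)(0)/k! · x^k.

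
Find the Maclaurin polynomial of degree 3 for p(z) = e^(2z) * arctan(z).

Multiply the two series term by term and collect like powers.
[z^0] = 0;  [z^1] = 1;  [z^2] = 2;  [z^3] = 5/3.

5*z^3/3 + 2*z^2 + z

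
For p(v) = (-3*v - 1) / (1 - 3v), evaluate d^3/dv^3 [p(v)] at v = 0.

Multiply each power in the prefactor through the base expansion.
The coefficient of v^3 in the expansion is -54, so p′′′(0) = 3! * (-54) = -324.

-324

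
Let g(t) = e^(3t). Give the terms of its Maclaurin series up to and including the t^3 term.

9*t^3/2 + 9*t^2/2 + 3*t + 1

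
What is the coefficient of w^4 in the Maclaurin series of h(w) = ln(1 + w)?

h(0) = 0
h′(0) = 1
h′′(0) = -1
h′′′(0) = 2
h^(4)(0) = -6

-1/4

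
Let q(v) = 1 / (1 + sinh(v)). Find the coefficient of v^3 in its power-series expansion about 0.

-7/6

Write 1/(1+u) = 1 - u + u^2 - u^3 + ... and substitute the series for u.
q(0) = 1
q′(0) = -1
q′′(0) = 2
q′′′(0) = -7
So c_3 = q′′′(0)/3! = -7/6.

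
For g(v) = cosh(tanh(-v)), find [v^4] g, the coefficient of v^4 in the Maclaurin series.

Plug the Maclaurin series of the inner function into that of the outer and collect terms.
So c_4 = g^(4)(0)/4! = -7/24.

-7/24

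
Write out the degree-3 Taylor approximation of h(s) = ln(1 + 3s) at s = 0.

h(0) = 0
h′(0) = 3
h′′(0) = -9
h′′′(0) = 54

9*s^3 - 9*s^2/2 + 3*s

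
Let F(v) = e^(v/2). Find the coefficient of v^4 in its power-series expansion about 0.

1/384

F(0) = 1
F′(0) = 1/2
F′′(0) = 1/4
F′′′(0) = 1/8
F^(4)(0) = 1/16
Then c_k = F^(k)(0)/k! gives each Taylor coefficient.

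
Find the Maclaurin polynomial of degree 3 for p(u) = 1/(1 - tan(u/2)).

Let u equal the inner series; expand the outer function in u and truncate.
p(0) = 1
p′(0) = 1/2
p′′(0) = 1/2
p′′′(0) = 1
Then c_k = p^(k)(0)/k! gives each Taylor coefficient.

u^3/6 + u^2/4 + u/2 + 1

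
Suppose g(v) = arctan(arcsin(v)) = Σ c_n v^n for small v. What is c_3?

Plug the Maclaurin series of the inner function into that of the outer and collect terms.

-1/6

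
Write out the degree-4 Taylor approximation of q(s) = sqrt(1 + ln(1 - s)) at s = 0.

Substitute the inner expansion into the outer series and collect powers.
q(0) = 1
q′(0) = -1/2
q′′(0) = -3/4
q′′′(0) = -17/8
q^(4)(0) = -143/16

-143*s^4/384 - 17*s^3/48 - 3*s^2/8 - s/2 + 1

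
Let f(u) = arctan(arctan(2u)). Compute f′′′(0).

-32

Plug the Maclaurin series of the inner function into that of the outer and collect terms.
The coefficient of u^3 in the expansion is -16/3, so f′′′(0) = 3! * (-16/3) = -32.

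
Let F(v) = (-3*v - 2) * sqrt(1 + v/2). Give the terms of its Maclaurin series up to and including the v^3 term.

5*v^3/64 - 11*v^2/16 - 7*v/2 - 2

Shift and add copies of the series according to the polynomial's terms.
F(0) = -2
F′(0) = -7/2
F′′(0) = -11/8
F′′′(0) = 15/32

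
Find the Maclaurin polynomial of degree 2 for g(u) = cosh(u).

g(0) = 1
g′(0) = 0
g′′(0) = 1
Dividing each by k! gives the coefficients c_0, ..., c_2.

u^2/2 + 1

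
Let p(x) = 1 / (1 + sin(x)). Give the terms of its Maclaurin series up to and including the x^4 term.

Write 1/(1+u) = 1 - u + u^2 - u^3 + ... and substitute the series for u.
[x^0] = 1;  [x^1] = -1;  [x^2] = 1;  [x^3] = -5/6;  [x^4] = 2/3.

2*x^4/3 - 5*x^3/6 + x^2 - x + 1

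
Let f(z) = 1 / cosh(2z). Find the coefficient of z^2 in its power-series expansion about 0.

Write the quotient as an unknown series and match coefficients against numerator = denominator · series.
So c_2 = f′′(0)/2! = -2.

-2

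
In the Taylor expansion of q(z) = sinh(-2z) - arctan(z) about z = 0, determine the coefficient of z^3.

Add the two expansions coefficient-wise.

-1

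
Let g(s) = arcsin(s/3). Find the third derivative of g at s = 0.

Use the known series and substitute for the argument.
From the series, [s^3] g = 1/162; multiply by 3! = 6 to get 1/27.

1/27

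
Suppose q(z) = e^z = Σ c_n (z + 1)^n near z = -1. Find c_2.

e^(-1)/2

c_2 = q′′(-1)/2! = e^(-1)/2.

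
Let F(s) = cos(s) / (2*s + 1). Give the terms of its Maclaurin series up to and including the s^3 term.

-7*s^3 + 7*s^2/2 - 2*s + 1

Expand 1/(denominator) as a geometric series and multiply by the numerator's series.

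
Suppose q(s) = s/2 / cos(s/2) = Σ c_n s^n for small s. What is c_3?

Invert the denominator's series and multiply.
q(0) = 0
q′(0) = 1/2
q′′(0) = 0
q′′′(0) = 3/8

1/16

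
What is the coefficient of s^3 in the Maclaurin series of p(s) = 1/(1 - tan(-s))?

Plug the Maclaurin series of the inner function into that of the outer and collect terms.
p(0) = 1
p′(0) = -1
p′′(0) = 2
p′′′(0) = -8

-4/3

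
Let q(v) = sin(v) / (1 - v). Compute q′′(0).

Multiply the numerator's expansion by the denominator's geometric series.
The coefficient of v^2 in the expansion is 1, so q′′(0) = 2! * (1) = 2.

2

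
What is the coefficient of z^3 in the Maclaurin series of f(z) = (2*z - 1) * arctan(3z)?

9

Shift and add copies of the series according to the polynomial's terms.
[z^0] = 0;  [z^1] = -3;  [z^2] = 6;  [z^3] = 9.
So c_3 = f′′′(0)/3! = 9.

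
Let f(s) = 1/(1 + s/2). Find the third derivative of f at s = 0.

From the series, [s^3] f = -1/8; multiply by 3! = 6 to get -3/4.

-3/4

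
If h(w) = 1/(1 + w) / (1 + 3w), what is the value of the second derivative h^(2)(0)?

26

Take the Cauchy product of the two expansions.
The coefficient of w^2 in the expansion is 13, so h′′(0) = 2! * (13) = 26.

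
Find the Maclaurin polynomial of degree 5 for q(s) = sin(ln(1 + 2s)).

-8*s^5/3 + 4*s^3/3 - 2*s^2 + 2*s

Substitute the inner expansion into the outer series and collect powers.
[s^0] = 0;  [s^1] = 2;  [s^2] = -2;  [s^3] = 4/3;  [s^4] = 0;  [s^5] = -8/3.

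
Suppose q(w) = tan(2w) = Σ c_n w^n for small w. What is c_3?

8/3

q(0) = 0
q′(0) = 2
q′′(0) = 0
q′′′(0) = 16
Dividing each by k! gives the coefficients c_0, ..., c_3.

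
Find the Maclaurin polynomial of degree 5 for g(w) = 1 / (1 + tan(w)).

-32*w^5/15 + 5*w^4/3 - 4*w^3/3 + w^2 - w + 1

Expand as Σ (-1)^k u^k with u equal to the inner function's series.
[w^0] = 1;  [w^1] = -1;  [w^2] = 1;  [w^3] = -4/3;  [w^4] = 5/3;  [w^5] = -32/15.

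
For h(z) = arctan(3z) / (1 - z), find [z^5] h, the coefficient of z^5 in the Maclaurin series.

213/5

Multiply the two series term by term and collect like powers.
h(0) = 0
h′(0) = 3
h′′(0) = 6
h′′′(0) = -36
h^(4)(0) = -144
h^(5)(0) = 5112
The Taylor polynomial is Σ h^(k)(0)/k! · z^k.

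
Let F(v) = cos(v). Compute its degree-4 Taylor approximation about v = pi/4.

sqrt(2)*(v - pi/4)^4/48 + sqrt(2)*(v - pi/4)^3/12 - sqrt(2)*(v - pi/4)^2/4 - sqrt(2)*(v - pi/4)/2 + sqrt(2)/2

F(pi/4) = sqrt(2)/2
F′(pi/4) = -sqrt(2)/2
F′′(pi/4) = -sqrt(2)/2
F′′′(pi/4) = sqrt(2)/2
F^(4)(pi/4) = sqrt(2)/2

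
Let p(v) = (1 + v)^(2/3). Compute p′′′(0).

The coefficient of v^3 in the expansion is 4/81, so p′′′(0) = 3! * (4/81) = 8/27.

8/27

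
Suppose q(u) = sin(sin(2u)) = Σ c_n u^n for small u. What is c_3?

-8/3

Compose series: expand the inner function first, then feed it into the outer expansion.
q(0) = 0
q′(0) = 2
q′′(0) = 0
q′′′(0) = -16
So c_3 = q′′′(0)/3! = -8/3.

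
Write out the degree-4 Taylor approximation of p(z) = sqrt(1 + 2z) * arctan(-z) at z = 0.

-z^4/6 + 5*z^3/6 - z^2 - z

Write out both Maclaurin series and multiply, keeping only the needed powers.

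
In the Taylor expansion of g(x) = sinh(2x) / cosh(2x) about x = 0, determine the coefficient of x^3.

Invert the denominator's series and multiply.
[x^0] = 0;  [x^1] = 2;  [x^2] = 0;  [x^3] = -8/3.

-8/3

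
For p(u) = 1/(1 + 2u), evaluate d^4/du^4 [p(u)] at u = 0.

The coefficient of u^4 in the expansion is 16, so p^(4)(0) = 4! * (16) = 384.

384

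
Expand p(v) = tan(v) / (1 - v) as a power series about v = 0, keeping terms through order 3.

4*v^3/3 + v^2 + v

Multiply the two series term by term and collect like powers.
p(0) = 0
p′(0) = 1
p′′(0) = 2
p′′′(0) = 8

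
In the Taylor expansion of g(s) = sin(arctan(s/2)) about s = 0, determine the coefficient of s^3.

-1/16

Compose series: expand the inner function first, then feed it into the outer expansion.
g(0) = 0
g′(0) = 1/2
g′′(0) = 0
g′′′(0) = -3/8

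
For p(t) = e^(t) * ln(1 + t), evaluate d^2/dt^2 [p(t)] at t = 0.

1

Take the Cauchy product of the two expansions.
The coefficient of t^2 in the expansion is 1/2, so p′′(0) = 2! * (1/2) = 1.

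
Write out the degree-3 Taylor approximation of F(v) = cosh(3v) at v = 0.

9*v^2/2 + 1

Differentiate repeatedly and evaluate at the center.
F(0) = 1
F′(0) = 0
F′′(0) = 9
F′′′(0) = 0
The Taylor polynomial is Σ F^(k)(0)/k! · v^k.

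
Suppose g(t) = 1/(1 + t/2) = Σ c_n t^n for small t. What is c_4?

1/16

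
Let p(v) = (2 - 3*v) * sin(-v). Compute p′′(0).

6

Multiply each power in the prefactor through the base expansion.
From the series, [v^2] p = 3; multiply by 2! = 2 to get 6.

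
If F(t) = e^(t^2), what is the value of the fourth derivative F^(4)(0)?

12

The coefficient of t^4 in the expansion is 1/2, so F^(4)(0) = 4! * (1/2) = 12.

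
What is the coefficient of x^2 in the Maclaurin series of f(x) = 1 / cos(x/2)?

Write the quotient as an unknown series and match coefficients against numerator = denominator · series.
So c_2 = f′′(0)/2! = 1/8.

1/8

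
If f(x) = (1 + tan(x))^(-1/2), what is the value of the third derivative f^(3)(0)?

-23/8

Compose series: expand the inner function first, then feed it into the outer expansion.
The coefficient of x^3 in the expansion is -23/48, so f′′′(0) = 3! * (-23/48) = -23/8.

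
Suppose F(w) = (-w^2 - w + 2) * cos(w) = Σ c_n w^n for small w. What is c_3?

Distribute the polynomial across the series and collect like powers.
F(0) = 2
F′(0) = -1
F′′(0) = -4
F′′′(0) = 3
So c_3 = F′′′(0)/3! = 1/2.

1/2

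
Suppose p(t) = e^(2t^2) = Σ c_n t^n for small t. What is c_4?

2

Compute the successive derivatives at the expansion point and divide by k!.
p(0) = 1
p′(0) = 0
p′′(0) = 4
p′′′(0) = 0
p^(4)(0) = 48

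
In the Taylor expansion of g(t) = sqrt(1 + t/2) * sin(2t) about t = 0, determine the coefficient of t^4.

-61/192

Expand each factor separately, then convolve coefficients.
g(0) = 0
g′(0) = 2
g′′(0) = 1
g′′′(0) = -67/8
g^(4)(0) = -61/8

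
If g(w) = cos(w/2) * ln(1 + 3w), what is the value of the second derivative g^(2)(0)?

-9

Expand each factor separately, then convolve coefficients.
From the series, [w^2] g = -9/2; multiply by 2! = 2 to get -9.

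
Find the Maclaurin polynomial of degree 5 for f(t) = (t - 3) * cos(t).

Shift and add copies of the series according to the polynomial's terms.
f(0) = -3
f′(0) = 1
f′′(0) = 3
f′′′(0) = -3
f^(4)(0) = -3
f^(5)(0) = 5
Then c_k = f^(k)(0)/k! gives each Taylor coefficient.

t^5/24 - t^4/8 - t^3/2 + 3*t^2/2 + t - 3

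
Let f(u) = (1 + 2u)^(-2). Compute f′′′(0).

-192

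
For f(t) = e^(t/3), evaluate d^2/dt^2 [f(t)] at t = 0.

From the series, [t^2] f = 1/18; multiply by 2! = 2 to get 1/9.

1/9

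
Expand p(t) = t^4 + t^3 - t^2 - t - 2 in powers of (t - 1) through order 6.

(t - 1)^4 + 5*(t - 1)^3 + 8*(t - 1)^2 + 4*(t - 1) - 2

[(t - 1)^0] = -2;  [(t - 1)^1] = 4;  [(t - 1)^2] = 8;  [(t - 1)^3] = 5;  [(t - 1)^4] = 1;  [(t - 1)^5] = 0;  [(t - 1)^6] = 0.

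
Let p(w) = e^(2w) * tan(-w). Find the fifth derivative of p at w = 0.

Write out both Maclaurin series and multiply, keeping only the needed powers.
From the series, [w^5] p = -22/15; multiply by 5! = 120 to get -176.

-176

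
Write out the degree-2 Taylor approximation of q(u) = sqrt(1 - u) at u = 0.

-u^2/8 - u/2 + 1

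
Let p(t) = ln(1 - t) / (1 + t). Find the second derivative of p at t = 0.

Expand each factor separately, then convolve coefficients.
The coefficient of t^2 in the expansion is 1/2, so p′′(0) = 2! * (1/2) = 1.

1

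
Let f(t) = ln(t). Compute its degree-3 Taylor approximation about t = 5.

Compute the successive derivatives at the expansion point and divide by k!.
[(t - 5)^0] = ln(5);  [(t - 5)^1] = 1/5;  [(t - 5)^2] = -1/50;  [(t - 5)^3] = 1/375.

(t - 5)^3/375 - (t - 5)^2/50 + (t - 5)/5 + ln(5)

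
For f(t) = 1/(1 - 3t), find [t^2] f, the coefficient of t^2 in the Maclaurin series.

Compute the successive derivatives at the expansion point and divide by k!.
f(0) = 1
f′(0) = 3
f′′(0) = 18
The Taylor polynomial is Σ f^(k)(0)/k! · t^k.

9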